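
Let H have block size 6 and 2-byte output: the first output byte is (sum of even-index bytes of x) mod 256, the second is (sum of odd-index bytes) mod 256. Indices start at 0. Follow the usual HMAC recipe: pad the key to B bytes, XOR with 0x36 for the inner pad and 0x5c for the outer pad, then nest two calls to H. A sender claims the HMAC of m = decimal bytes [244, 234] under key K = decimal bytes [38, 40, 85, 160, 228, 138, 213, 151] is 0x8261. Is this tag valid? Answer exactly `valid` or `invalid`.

Key decimal bytes [38, 40, 85, 160, 228, 138, 213, 151] = 26 28 55 a0 e4 8a d5 97 is 8 bytes > B = 6, so hash it first: H(key) = 34 e9, then zero-pad to 6 bytes: K' = 34 e9 00 00 00 00.
K' ⊕ ipad = 02 df 36 36 36 36; K' ⊕ opad = 68 b5 5c 5c 5c 5c.
Inner hash: even-index sum = 354 mod 256 = 98; odd-index sum = 565 mod 256 = 53 → 62 35.
Outer hash (recomputed tag): even-index sum = 386 mod 256 = 130; odd-index sum = 418 mod 256 = 162 → 82 a2.
Recomputed tag = 82a2; claimed = 8261 → mismatch.

invalid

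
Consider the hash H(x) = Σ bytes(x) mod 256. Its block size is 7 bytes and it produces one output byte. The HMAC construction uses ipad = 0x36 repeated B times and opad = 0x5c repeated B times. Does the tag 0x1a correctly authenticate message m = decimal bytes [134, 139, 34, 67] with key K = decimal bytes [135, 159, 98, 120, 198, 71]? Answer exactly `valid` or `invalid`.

Key decimal bytes [135, 159, 98, 120, 198, 71] = 87 9f 62 78 c6 47 is 6 bytes ≤ B = 7; zero-pad to 7 bytes: K' = 87 9f 62 78 c6 47 00.
K' ⊕ ipad = b1 a9 54 4e f0 71 36; K' ⊕ opad = db c3 3e 24 9a 1b 5c.
Inner hash: sum = 177+169+84+78+240+113+54+134+139+34+67 = 1289; mod 256 = 9 → 09.
Outer hash (recomputed tag): sum = 219+195+62+36+154+27+92+9 = 794; mod 256 = 26 → 1a.
Recomputed tag = 1a; claimed = 1a → match.

valid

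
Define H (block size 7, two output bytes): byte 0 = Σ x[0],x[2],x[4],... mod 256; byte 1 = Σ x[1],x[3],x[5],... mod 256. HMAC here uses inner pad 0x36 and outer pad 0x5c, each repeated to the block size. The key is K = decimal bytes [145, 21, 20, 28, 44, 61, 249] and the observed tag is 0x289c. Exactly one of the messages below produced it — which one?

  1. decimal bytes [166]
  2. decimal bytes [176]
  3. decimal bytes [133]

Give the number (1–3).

1

Key decimal bytes [145, 21, 20, 28, 44, 61, 249] = 91 15 14 1c 2c 3d f9 is exactly B = 7 bytes: K' = 91 15 14 1c 2c 3d f9.
K' ⊕ ipad = a7 23 22 2a 1a 0b cf; K' ⊕ opad = cd 49 48 40 70 61 a5.
m1: inner = H(a7 23 22 2a 1a 0b cf a6) = b2 fe; tag = H(cd 49 48 40 70 61 a5 b2 fe) = 289c ← matches
m2: inner = H(a7 23 22 2a 1a 0b cf b0) = b2 08; tag = H(cd 49 48 40 70 61 a5 b2 08) = 329c
m3: inner = H(a7 23 22 2a 1a 0b cf 85) = b2 dd; tag = H(cd 49 48 40 70 61 a5 b2 dd) = 079c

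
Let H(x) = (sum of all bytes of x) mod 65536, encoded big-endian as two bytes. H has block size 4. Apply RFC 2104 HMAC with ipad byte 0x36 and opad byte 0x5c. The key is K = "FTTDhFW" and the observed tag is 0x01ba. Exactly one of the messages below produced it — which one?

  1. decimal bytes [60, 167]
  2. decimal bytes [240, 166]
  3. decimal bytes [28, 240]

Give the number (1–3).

Key "FTTDhFW" = 46 54 54 44 68 46 57 is 7 bytes > B = 4, so hash it first: H(key) = 02 37, then zero-pad to 4 bytes: K' = 02 37 00 00.
K' ⊕ ipad = 34 01 36 36; K' ⊕ opad = 5e 6b 5c 5c.
m1: inner = H(34 01 36 36 3c a7) = 01 84; tag = H(5e 6b 5c 5c 01 84) = 0206
m2: inner = H(34 01 36 36 f0 a6) = 02 37; tag = H(5e 6b 5c 5c 02 37) = 01ba ← matches
m3: inner = H(34 01 36 36 1c f0) = 01 ad; tag = H(5e 6b 5c 5c 01 ad) = 022f

2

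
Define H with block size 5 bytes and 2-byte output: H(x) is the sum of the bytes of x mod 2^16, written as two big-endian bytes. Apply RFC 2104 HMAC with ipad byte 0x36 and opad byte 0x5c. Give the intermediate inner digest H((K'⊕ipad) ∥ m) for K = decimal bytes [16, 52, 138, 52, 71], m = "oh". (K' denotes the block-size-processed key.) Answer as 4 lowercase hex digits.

022e

Key decimal bytes [16, 52, 138, 52, 71] = 10 34 8a 34 47 is exactly B = 5 bytes: K' = 10 34 8a 34 47.
K' ⊕ ipad = 26 02 bc 02 71.
Inner input = 26 02 bc 02 71 ∥ 6f 68.
Inner hash: sum = 38+2+188+2+113+111+104 = 558 → 02 2e.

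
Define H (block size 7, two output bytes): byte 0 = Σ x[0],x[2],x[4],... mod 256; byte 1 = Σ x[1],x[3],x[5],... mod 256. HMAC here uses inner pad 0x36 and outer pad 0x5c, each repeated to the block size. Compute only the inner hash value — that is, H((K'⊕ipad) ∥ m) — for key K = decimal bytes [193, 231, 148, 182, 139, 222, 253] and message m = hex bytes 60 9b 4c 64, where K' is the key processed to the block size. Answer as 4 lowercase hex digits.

20e5

Key decimal bytes [193, 231, 148, 182, 139, 222, 253] = c1 e7 94 b6 8b de fd is exactly B = 7 bytes: K' = c1 e7 94 b6 8b de fd.
K' ⊕ ipad = f7 d1 a2 80 bd e8 cb.
Inner input = f7 d1 a2 80 bd e8 cb ∥ 60 9b 4c 64.
Inner hash: even-index sum = 1056 mod 256 = 32; odd-index sum = 741 mod 256 = 229 → 20 e5.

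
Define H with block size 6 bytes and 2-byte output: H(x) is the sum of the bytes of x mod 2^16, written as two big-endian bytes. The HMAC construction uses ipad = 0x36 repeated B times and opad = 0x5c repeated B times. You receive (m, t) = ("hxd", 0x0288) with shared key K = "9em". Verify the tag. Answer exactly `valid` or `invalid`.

Key "9em" = 39 65 6d is 3 bytes ≤ B = 6; zero-pad to 6 bytes: K' = 39 65 6d 00 00 00.
K' ⊕ ipad = 0f 53 5b 36 36 36; K' ⊕ opad = 65 39 31 5c 5c 5c.
Inner hash: sum = 15+83+91+54+54+54+104+120+100 = 675 → 02 a3.
Outer hash (recomputed tag): sum = 101+57+49+92+92+92+2+163 = 648 → 02 88.
Recomputed tag = 0288; claimed = 0288 → match.

valid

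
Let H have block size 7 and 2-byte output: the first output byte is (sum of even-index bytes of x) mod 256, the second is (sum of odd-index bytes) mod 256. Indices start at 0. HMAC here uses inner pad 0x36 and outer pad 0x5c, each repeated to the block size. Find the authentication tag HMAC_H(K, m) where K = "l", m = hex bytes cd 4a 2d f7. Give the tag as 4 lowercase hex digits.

e051

Key "l" = 6c is 1 byte ≤ B = 7; zero-pad to 7 bytes: K' = 6c 00 00 00 00 00 00.
K' ⊕ ipad = 5a 36 36 36 36 36 36.  K' ⊕ opad = 30 5c 5c 5c 5c 5c 5c.
Inner input = (K'⊕ipad) ∥ m = 5a 36 36 36 36 36 36 ∥ cd 4a 2d f7.
Inner hash: even-index sum = 573 mod 256 = 61; odd-index sum = 412 mod 256 = 156 → 3d 9c.
Outer input = (K'⊕opad) ∥ inner = 30 5c 5c 5c 5c 5c 5c ∥ 3d 9c.
Outer hash (tag): even-index sum = 480 mod 256 = 224; odd-index sum = 337 mod 256 = 81 → e0 51.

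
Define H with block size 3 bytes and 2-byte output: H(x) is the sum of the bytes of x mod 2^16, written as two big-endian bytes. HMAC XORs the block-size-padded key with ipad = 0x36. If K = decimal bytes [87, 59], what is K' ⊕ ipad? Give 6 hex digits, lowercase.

610d36

Key decimal bytes [87, 59] = 57 3b is 2 bytes ≤ B = 3; zero-pad to 3 bytes: K' = 57 3b 00.
XOR each byte with 0x36: 57⊕36=61, 3b⊕36=0d, 00⊕36=36.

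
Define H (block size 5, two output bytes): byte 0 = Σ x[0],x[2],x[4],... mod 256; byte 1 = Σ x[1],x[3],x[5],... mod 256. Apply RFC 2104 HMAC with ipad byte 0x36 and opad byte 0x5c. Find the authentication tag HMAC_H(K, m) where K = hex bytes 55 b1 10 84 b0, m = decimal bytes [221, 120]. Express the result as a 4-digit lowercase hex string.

Key hex bytes 55 b1 10 84 b0 is exactly B = 5 bytes: K' = 55 b1 10 84 b0.
K' ⊕ ipad = 63 87 26 b2 86.  K' ⊕ opad = 09 ed 4c d8 ec.
Inner input = (K'⊕ipad) ∥ m = 63 87 26 b2 86 ∥ dd 78.
Inner hash: even-index sum = 391 mod 256 = 135; odd-index sum = 534 mod 256 = 22 → 87 16.
Outer input = (K'⊕opad) ∥ inner = 09 ed 4c d8 ec ∥ 87 16.
Outer hash (tag): even-index sum = 343 mod 256 = 87; odd-index sum = 588 mod 256 = 76 → 57 4c.

574c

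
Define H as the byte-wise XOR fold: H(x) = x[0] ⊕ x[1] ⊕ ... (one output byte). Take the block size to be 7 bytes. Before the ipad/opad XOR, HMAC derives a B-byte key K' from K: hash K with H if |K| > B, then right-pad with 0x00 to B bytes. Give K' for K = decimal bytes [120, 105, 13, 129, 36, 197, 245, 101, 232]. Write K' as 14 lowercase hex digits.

04000000000000

|K| = 9 > B = 7, so first hash the key.
H(K): XOR 78⊕69⊕0d⊕81⊕24⊕c5⊕f5⊕65⊕e8 = 04.
Zero-pad H(K) = 04 to 7 bytes: K' = 04 00 00 00 00 00 00.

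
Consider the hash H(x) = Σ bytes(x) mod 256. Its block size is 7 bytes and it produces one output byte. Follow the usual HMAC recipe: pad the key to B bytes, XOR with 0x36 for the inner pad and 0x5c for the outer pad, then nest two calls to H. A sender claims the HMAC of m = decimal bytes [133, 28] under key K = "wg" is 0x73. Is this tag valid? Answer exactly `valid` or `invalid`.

Key "wg" = 77 67 is 2 bytes ≤ B = 7; zero-pad to 7 bytes: K' = 77 67 00 00 00 00 00.
K' ⊕ ipad = 41 51 36 36 36 36 36; K' ⊕ opad = 2b 3b 5c 5c 5c 5c 5c.
Inner hash: sum = 65+81+54+54+54+54+54+133+28 = 577; mod 256 = 65 → 41.
Outer hash (recomputed tag): sum = 43+59+92+92+92+92+92+65 = 627; mod 256 = 115 → 73.
Recomputed tag = 73; claimed = 73 → match.

valid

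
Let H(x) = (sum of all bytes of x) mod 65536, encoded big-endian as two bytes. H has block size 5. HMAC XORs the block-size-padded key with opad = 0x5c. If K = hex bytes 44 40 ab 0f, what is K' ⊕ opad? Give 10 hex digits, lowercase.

181cf7535c

Key hex bytes 44 40 ab 0f is 4 bytes ≤ B = 5; zero-pad to 5 bytes: K' = 44 40 ab 0f 00.
XOR each byte with 0x5c: 44⊕5c=18, 40⊕5c=1c, ab⊕5c=f7, 0f⊕5c=53, 00⊕5c=5c.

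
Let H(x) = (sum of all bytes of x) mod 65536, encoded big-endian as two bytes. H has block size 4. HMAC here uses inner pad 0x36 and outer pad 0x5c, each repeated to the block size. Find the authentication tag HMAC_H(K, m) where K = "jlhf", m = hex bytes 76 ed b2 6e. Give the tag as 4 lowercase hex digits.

Key "jlhf" = 6a 6c 68 66 is exactly B = 4 bytes: K' = 6a 6c 68 66.
K' ⊕ ipad = 5c 5a 5e 50.  K' ⊕ opad = 36 30 34 3a.
Inner input = (K'⊕ipad) ∥ m = 5c 5a 5e 50 ∥ 76 ed b2 6e.
Inner hash: sum = 92+90+94+80+118+237+178+110 = 999 → 03 e7.
Outer input = (K'⊕opad) ∥ inner = 36 30 34 3a ∥ 03 e7.
Outer hash (tag): sum = 54+48+52+58+3+231 = 446 → 01 be.

01be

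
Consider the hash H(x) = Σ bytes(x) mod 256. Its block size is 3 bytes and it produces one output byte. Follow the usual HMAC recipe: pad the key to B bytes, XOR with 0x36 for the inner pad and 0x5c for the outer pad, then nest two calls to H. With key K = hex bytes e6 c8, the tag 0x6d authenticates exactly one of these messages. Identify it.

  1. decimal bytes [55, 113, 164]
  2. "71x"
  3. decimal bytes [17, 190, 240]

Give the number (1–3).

Key hex bytes e6 c8 is 2 bytes ≤ B = 3; zero-pad to 3 bytes: K' = e6 c8 00.
K' ⊕ ipad = d0 fe 36; K' ⊕ opad = ba 94 5c.
m1: inner = H(d0 fe 36 37 71 a4) = 50; tag = H(ba 94 5c 50) = fa
m2: inner = H(d0 fe 36 37 31 78) = e4; tag = H(ba 94 5c e4) = 8e
m3: inner = H(d0 fe 36 11 be f0) = c3; tag = H(ba 94 5c c3) = 6d ← matches

3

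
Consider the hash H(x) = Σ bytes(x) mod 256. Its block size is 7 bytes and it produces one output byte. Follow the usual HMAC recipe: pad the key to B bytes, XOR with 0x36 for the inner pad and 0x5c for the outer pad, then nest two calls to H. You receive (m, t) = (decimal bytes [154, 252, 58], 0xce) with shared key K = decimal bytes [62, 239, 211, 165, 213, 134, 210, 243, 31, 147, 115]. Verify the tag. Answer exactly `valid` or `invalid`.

Key decimal bytes [62, 239, 211, 165, 213, 134, 210, 243, 31, 147, 115] = 3e ef d3 a5 d5 86 d2 f3 1f 93 73 is 11 bytes > B = 7, so hash it first: H(key) = ea, then zero-pad to 7 bytes: K' = ea 00 00 00 00 00 00.
K' ⊕ ipad = dc 36 36 36 36 36 36; K' ⊕ opad = b6 5c 5c 5c 5c 5c 5c.
Inner hash: sum = 220+54+54+54+54+54+54+154+252+58 = 1008; mod 256 = 240 → f0.
Outer hash (recomputed tag): sum = 182+92+92+92+92+92+92+240 = 974; mod 256 = 206 → ce.
Recomputed tag = ce; claimed = ce → match.

valid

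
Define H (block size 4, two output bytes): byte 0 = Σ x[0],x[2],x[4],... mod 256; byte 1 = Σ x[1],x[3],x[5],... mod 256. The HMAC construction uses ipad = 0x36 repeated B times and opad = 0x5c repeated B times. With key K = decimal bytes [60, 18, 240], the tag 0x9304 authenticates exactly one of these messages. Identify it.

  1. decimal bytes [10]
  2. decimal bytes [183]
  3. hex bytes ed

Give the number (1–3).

Key decimal bytes [60, 18, 240] = 3c 12 f0 is 3 bytes ≤ B = 4; zero-pad to 4 bytes: K' = 3c 12 f0 00.
K' ⊕ ipad = 0a 24 c6 36; K' ⊕ opad = 60 4e ac 5c.
m1: inner = H(0a 24 c6 36 0a) = da 5a; tag = H(60 4e ac 5c da 5a) = e604
m2: inner = H(0a 24 c6 36 b7) = 87 5a; tag = H(60 4e ac 5c 87 5a) = 9304 ← matches
m3: inner = H(0a 24 c6 36 ed) = bd 5a; tag = H(60 4e ac 5c bd 5a) = c904

2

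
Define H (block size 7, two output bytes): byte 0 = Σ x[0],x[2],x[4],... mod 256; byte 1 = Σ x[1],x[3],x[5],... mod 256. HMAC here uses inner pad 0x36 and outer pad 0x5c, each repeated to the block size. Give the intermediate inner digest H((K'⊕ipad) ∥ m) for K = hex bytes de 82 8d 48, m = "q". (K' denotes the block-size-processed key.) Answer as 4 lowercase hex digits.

0fd9

Key hex bytes de 82 8d 48 is 4 bytes ≤ B = 7; zero-pad to 7 bytes: K' = de 82 8d 48 00 00 00.
K' ⊕ ipad = e8 b4 bb 7e 36 36 36.
Inner input = e8 b4 bb 7e 36 36 36 ∥ 71.
Inner hash: even-index sum = 527 mod 256 = 15; odd-index sum = 473 mod 256 = 217 → 0f d9.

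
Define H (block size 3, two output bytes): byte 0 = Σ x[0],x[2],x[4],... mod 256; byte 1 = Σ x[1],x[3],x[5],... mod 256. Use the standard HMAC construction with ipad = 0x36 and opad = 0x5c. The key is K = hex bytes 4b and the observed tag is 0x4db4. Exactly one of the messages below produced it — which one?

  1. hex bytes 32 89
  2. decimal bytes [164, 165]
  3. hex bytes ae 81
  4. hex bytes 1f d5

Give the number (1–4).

2

Key hex bytes 4b is 1 byte ≤ B = 3; zero-pad to 3 bytes: K' = 4b 00 00.
K' ⊕ ipad = 7d 36 36; K' ⊕ opad = 17 5c 5c.
m1: inner = H(7d 36 36 32 89) = 3c 68; tag = H(17 5c 5c 3c 68) = db98
m2: inner = H(7d 36 36 a4 a5) = 58 da; tag = H(17 5c 5c 58 da) = 4db4 ← matches
m3: inner = H(7d 36 36 ae 81) = 34 e4; tag = H(17 5c 5c 34 e4) = 5790
m4: inner = H(7d 36 36 1f d5) = 88 55; tag = H(17 5c 5c 88 55) = c8e4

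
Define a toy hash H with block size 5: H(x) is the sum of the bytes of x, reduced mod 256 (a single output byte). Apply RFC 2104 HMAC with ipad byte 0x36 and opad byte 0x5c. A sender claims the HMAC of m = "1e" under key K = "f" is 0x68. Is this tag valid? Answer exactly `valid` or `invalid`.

valid

Key "f" = 66 is 1 byte ≤ B = 5; zero-pad to 5 bytes: K' = 66 00 00 00 00.
K' ⊕ ipad = 50 36 36 36 36; K' ⊕ opad = 3a 5c 5c 5c 5c.
Inner hash: sum = 80+54+54+54+54+49+101 = 446; mod 256 = 190 → be.
Outer hash (recomputed tag): sum = 58+92+92+92+92+190 = 616; mod 256 = 104 → 68.
Recomputed tag = 68; claimed = 68 → match.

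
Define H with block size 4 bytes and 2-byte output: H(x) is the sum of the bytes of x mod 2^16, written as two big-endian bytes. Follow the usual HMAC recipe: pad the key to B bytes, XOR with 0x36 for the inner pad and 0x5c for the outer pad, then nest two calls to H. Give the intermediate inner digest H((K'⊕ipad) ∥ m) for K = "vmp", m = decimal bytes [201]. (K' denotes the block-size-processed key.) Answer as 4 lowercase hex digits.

01e0

Key "vmp" = 76 6d 70 is 3 bytes ≤ B = 4; zero-pad to 4 bytes: K' = 76 6d 70 00.
K' ⊕ ipad = 40 5b 46 36.
Inner input = 40 5b 46 36 ∥ c9.
Inner hash: sum = 64+91+70+54+201 = 480 → 01 e0.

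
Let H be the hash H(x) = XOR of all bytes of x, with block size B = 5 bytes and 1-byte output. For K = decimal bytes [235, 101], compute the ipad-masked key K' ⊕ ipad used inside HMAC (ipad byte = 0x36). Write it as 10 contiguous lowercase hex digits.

dd53363636

Key decimal bytes [235, 101] = eb 65 is 2 bytes ≤ B = 5; zero-pad to 5 bytes: K' = eb 65 00 00 00.
XOR each byte with 0x36: eb⊕36=dd, 65⊕36=53, 00⊕36=36, 00⊕36=36, 00⊕36=36.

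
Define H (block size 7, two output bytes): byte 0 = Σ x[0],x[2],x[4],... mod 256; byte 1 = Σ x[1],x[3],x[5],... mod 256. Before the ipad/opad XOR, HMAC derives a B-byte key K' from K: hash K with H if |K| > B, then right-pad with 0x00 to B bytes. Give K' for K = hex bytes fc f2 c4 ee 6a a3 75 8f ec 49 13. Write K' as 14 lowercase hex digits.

9e5b0000000000

|K| = 11 > B = 7, so first hash the key.
H(K): even-index sum = 926 mod 256 = 158; odd-index sum = 859 mod 256 = 91 → 9e 5b.
Zero-pad H(K) = 9e 5b to 7 bytes: K' = 9e 5b 00 00 00 00 00.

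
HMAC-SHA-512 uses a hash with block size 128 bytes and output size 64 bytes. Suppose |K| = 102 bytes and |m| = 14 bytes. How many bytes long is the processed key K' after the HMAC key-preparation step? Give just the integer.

Key is 102 ≤ 128 bytes, zero-padded: |K'| = 128.

128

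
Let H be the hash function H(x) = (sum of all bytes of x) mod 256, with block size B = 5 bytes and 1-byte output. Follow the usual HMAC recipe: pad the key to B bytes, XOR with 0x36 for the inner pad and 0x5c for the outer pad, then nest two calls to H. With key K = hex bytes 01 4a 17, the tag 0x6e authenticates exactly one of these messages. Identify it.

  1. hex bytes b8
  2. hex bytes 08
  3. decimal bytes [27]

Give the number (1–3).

1

Key hex bytes 01 4a 17 is 3 bytes ≤ B = 5; zero-pad to 5 bytes: K' = 01 4a 17 00 00.
K' ⊕ ipad = 37 7c 21 36 36; K' ⊕ opad = 5d 16 4b 5c 5c.
m1: inner = H(37 7c 21 36 36 b8) = f8; tag = H(5d 16 4b 5c 5c f8) = 6e ← matches
m2: inner = H(37 7c 21 36 36 08) = 48; tag = H(5d 16 4b 5c 5c 48) = be
m3: inner = H(37 7c 21 36 36 1b) = 5b; tag = H(5d 16 4b 5c 5c 5b) = d1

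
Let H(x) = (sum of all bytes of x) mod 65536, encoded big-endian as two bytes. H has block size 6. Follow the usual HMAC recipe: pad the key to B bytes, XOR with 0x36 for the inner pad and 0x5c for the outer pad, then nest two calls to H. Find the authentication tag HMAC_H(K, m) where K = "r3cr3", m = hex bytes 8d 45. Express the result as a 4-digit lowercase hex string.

02c5

Key "r3cr3" = 72 33 63 72 33 is 5 bytes ≤ B = 6; zero-pad to 6 bytes: K' = 72 33 63 72 33 00.
K' ⊕ ipad = 44 05 55 44 05 36.  K' ⊕ opad = 2e 6f 3f 2e 6f 5c.
Inner input = (K'⊕ipad) ∥ m = 44 05 55 44 05 36 ∥ 8d 45.
Inner hash: sum = 68+5+85+68+5+54+141+69 = 495 → 01 ef.
Outer input = (K'⊕opad) ∥ inner = 2e 6f 3f 2e 6f 5c ∥ 01 ef.
Outer hash (tag): sum = 46+111+63+46+111+92+1+239 = 709 → 02 c5.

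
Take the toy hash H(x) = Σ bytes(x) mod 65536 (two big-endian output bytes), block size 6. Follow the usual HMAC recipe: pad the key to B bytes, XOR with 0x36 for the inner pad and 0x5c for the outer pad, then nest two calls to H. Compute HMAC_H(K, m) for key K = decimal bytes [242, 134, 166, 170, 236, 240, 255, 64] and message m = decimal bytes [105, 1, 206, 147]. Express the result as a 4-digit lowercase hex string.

Key decimal bytes [242, 134, 166, 170, 236, 240, 255, 64] = f2 86 a6 aa ec f0 ff 40 is 8 bytes > B = 6, so hash it first: H(key) = 05 e3, then zero-pad to 6 bytes: K' = 05 e3 00 00 00 00.
K' ⊕ ipad = 33 d5 36 36 36 36.  K' ⊕ opad = 59 bf 5c 5c 5c 5c.
Inner input = (K'⊕ipad) ∥ m = 33 d5 36 36 36 36 ∥ 69 01 ce 93.
Inner hash: sum = 51+213+54+54+54+54+105+1+206+147 = 939 → 03 ab.
Outer input = (K'⊕opad) ∥ inner = 59 bf 5c 5c 5c 5c ∥ 03 ab.
Outer hash (tag): sum = 89+191+92+92+92+92+3+171 = 822 → 03 36.

0336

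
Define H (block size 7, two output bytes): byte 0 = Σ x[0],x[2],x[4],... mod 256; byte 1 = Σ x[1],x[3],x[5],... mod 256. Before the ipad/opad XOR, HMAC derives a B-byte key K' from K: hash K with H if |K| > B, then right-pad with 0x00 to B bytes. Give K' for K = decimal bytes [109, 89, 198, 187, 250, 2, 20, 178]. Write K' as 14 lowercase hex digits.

|K| = 8 > B = 7, so first hash the key.
H(K): even-index sum = 577 mod 256 = 65; odd-index sum = 456 mod 256 = 200 → 41 c8.
Zero-pad H(K) = 41 c8 to 7 bytes: K' = 41 c8 00 00 00 00 00.

41c80000000000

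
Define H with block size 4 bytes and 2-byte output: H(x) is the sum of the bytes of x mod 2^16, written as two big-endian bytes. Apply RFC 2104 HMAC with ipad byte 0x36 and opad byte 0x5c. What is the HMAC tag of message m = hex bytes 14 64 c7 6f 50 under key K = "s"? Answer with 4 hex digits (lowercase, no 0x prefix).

Key "s" = 73 is 1 byte ≤ B = 4; zero-pad to 4 bytes: K' = 73 00 00 00.
K' ⊕ ipad = 45 36 36 36.  K' ⊕ opad = 2f 5c 5c 5c.
Inner input = (K'⊕ipad) ∥ m = 45 36 36 36 ∥ 14 64 c7 6f 50.
Inner hash: sum = 69+54+54+54+20+100+199+111+80 = 741 → 02 e5.
Outer input = (K'⊕opad) ∥ inner = 2f 5c 5c 5c ∥ 02 e5.
Outer hash (tag): sum = 47+92+92+92+2+229 = 554 → 02 2a.

022a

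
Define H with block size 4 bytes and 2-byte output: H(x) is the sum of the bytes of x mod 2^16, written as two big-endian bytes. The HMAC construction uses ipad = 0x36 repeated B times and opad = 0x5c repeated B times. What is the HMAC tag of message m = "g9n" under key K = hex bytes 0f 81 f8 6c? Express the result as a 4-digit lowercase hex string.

022d

Key hex bytes 0f 81 f8 6c is exactly B = 4 bytes: K' = 0f 81 f8 6c.
K' ⊕ ipad = 39 b7 ce 5a.  K' ⊕ opad = 53 dd a4 30.
Inner input = (K'⊕ipad) ∥ m = 39 b7 ce 5a ∥ 67 39 6e.
Inner hash: sum = 57+183+206+90+103+57+110 = 806 → 03 26.
Outer input = (K'⊕opad) ∥ inner = 53 dd a4 30 ∥ 03 26.
Outer hash (tag): sum = 83+221+164+48+3+38 = 557 → 02 2d.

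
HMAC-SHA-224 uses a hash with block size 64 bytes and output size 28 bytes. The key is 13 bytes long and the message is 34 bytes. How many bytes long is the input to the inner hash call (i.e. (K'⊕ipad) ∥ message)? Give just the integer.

98

Key is 13 ≤ 64 bytes, zero-padded: |K'| = 64.
Inner input = (K'⊕ipad) ∥ m → 64 + 34 = 98 bytes.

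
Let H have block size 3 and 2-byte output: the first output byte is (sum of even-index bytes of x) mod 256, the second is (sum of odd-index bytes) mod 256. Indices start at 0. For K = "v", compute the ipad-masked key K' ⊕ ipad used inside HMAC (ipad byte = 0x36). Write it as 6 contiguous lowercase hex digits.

403636

Key "v" = 76 is 1 byte ≤ B = 3; zero-pad to 3 bytes: K' = 76 00 00.
XOR each byte with 0x36: 76⊕36=40, 00⊕36=36, 00⊕36=36.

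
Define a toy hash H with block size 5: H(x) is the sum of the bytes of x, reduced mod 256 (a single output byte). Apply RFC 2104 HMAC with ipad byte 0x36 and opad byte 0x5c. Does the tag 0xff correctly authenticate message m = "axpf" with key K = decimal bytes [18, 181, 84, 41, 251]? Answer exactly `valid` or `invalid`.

Key decimal bytes [18, 181, 84, 41, 251] = 12 b5 54 29 fb is exactly B = 5 bytes: K' = 12 b5 54 29 fb.
K' ⊕ ipad = 24 83 62 1f cd; K' ⊕ opad = 4e e9 08 75 a7.
Inner hash: sum = 36+131+98+31+205+97+120+112+102 = 932; mod 256 = 164 → a4.
Outer hash (recomputed tag): sum = 78+233+8+117+167+164 = 767; mod 256 = 255 → ff.
Recomputed tag = ff; claimed = ff → match.

valid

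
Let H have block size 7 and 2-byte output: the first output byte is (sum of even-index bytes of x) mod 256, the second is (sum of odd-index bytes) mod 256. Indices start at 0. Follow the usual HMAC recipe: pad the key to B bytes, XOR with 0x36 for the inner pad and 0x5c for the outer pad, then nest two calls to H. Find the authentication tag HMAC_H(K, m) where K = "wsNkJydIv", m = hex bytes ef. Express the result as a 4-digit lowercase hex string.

Key "wsNkJydIv" = 77 73 4e 6b 4a 79 64 49 76 is 9 bytes > B = 7, so hash it first: H(key) = e9 a0, then zero-pad to 7 bytes: K' = e9 a0 00 00 00 00 00.
K' ⊕ ipad = df 96 36 36 36 36 36.  K' ⊕ opad = b5 fc 5c 5c 5c 5c 5c.
Inner input = (K'⊕ipad) ∥ m = df 96 36 36 36 36 36 ∥ ef.
Inner hash: even-index sum = 385 mod 256 = 129; odd-index sum = 497 mod 256 = 241 → 81 f1.
Outer input = (K'⊕opad) ∥ inner = b5 fc 5c 5c 5c 5c 5c ∥ 81 f1.
Outer hash (tag): even-index sum = 698 mod 256 = 186; odd-index sum = 565 mod 256 = 53 → ba 35.

ba35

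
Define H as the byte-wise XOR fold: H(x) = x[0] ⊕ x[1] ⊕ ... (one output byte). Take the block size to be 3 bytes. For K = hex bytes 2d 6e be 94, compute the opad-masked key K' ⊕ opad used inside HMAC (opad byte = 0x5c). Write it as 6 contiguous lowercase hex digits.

355c5c

Key hex bytes 2d 6e be 94 is 4 bytes > B = 3, so hash it first: H(key) = 69, then zero-pad to 3 bytes: K' = 69 00 00.
XOR each byte with 0x5c: 69⊕5c=35, 00⊕5c=5c, 00⊕5c=5c.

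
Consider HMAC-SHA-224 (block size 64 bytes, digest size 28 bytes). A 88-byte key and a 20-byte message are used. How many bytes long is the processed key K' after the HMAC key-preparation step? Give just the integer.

Key is 88 > 64 bytes, so it is hashed to 28 bytes then zero-padded to 64: |K'| = 64.

64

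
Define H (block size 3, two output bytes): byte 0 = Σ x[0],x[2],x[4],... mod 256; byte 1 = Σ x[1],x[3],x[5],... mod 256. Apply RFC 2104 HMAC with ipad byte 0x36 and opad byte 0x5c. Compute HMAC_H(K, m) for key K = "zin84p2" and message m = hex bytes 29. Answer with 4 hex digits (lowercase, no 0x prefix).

Key "zin84p2" = 7a 69 6e 38 34 70 32 is 7 bytes > B = 3, so hash it first: H(key) = 4e 11, then zero-pad to 3 bytes: K' = 4e 11 00.
K' ⊕ ipad = 78 27 36.  K' ⊕ opad = 12 4d 5c.
Inner input = (K'⊕ipad) ∥ m = 78 27 36 ∥ 29.
Inner hash: even-index sum = 174 mod 256 = 174; odd-index sum = 80 mod 256 = 80 → ae 50.
Outer input = (K'⊕opad) ∥ inner = 12 4d 5c ∥ ae 50.
Outer hash (tag): even-index sum = 190 mod 256 = 190; odd-index sum = 251 mod 256 = 251 → be fb.

befb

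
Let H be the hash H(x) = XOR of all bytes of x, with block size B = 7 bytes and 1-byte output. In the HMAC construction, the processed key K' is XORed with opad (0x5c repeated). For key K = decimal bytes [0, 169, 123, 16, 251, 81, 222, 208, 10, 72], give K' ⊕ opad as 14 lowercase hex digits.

785c5c5c5c5c5c

Key decimal bytes [0, 169, 123, 16, 251, 81, 222, 208, 10, 72] = 00 a9 7b 10 fb 51 de d0 0a 48 is 10 bytes > B = 7, so hash it first: H(key) = 24, then zero-pad to 7 bytes: K' = 24 00 00 00 00 00 00.
XOR each byte with 0x5c: 24⊕5c=78, 00⊕5c=5c, 00⊕5c=5c, 00⊕5c=5c, 00⊕5c=5c, 00⊕5c=5c, 00⊕5c=5c.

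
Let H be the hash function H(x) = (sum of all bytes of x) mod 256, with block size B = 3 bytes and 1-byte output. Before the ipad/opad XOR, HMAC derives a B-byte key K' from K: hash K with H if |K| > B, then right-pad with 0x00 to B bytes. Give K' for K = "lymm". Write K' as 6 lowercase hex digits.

|K| = 4 > B = 3, so first hash the key.
H(K): sum = 108+121+109+109 = 447; mod 256 = 191 → bf.
Zero-pad H(K) = bf to 3 bytes: K' = bf 00 00.

bf0000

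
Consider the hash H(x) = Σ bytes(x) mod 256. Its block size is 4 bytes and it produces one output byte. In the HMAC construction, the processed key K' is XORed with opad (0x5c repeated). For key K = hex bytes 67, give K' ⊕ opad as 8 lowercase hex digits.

3b5c5c5c

Key hex bytes 67 is 1 byte ≤ B = 4; zero-pad to 4 bytes: K' = 67 00 00 00.
XOR each byte with 0x5c: 67⊕5c=3b, 00⊕5c=5c, 00⊕5c=5c, 00⊕5c=5c.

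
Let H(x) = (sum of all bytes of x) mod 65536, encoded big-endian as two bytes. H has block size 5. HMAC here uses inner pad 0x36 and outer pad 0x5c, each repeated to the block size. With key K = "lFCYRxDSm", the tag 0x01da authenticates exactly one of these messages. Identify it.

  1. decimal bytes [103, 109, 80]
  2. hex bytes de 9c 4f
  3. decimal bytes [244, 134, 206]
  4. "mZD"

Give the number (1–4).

Key "lFCYRxDSm" = 6c 46 43 59 52 78 44 53 6d is 9 bytes > B = 5, so hash it first: H(key) = 03 1c, then zero-pad to 5 bytes: K' = 03 1c 00 00 00.
K' ⊕ ipad = 35 2a 36 36 36; K' ⊕ opad = 5f 40 5c 5c 5c.
m1: inner = H(35 2a 36 36 36 67 6d 50) = 02 25; tag = H(5f 40 5c 5c 5c 02 25) = 01da ← matches
m2: inner = H(35 2a 36 36 36 de 9c 4f) = 02 ca; tag = H(5f 40 5c 5c 5c 02 ca) = 027f
m3: inner = H(35 2a 36 36 36 f4 86 ce) = 03 49; tag = H(5f 40 5c 5c 5c 03 49) = 01ff
m4: inner = H(35 2a 36 36 36 6d 5a 44) = 02 0c; tag = H(5f 40 5c 5c 5c 02 0c) = 01c1

1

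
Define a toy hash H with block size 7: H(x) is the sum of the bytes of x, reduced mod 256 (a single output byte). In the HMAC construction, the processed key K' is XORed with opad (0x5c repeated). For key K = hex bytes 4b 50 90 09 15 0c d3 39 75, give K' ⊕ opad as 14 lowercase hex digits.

8a5c5c5c5c5c5c

Key hex bytes 4b 50 90 09 15 0c d3 39 75 is 9 bytes > B = 7, so hash it first: H(key) = d6, then zero-pad to 7 bytes: K' = d6 00 00 00 00 00 00.
XOR each byte with 0x5c: d6⊕5c=8a, 00⊕5c=5c, 00⊕5c=5c, 00⊕5c=5c, 00⊕5c=5c, 00⊕5c=5c, 00⊕5c=5c.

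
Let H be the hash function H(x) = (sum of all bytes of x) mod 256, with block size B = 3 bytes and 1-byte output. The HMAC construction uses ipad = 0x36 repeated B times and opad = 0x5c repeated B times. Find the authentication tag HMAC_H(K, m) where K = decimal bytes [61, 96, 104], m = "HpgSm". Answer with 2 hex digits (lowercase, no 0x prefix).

Key decimal bytes [61, 96, 104] = 3d 60 68 is exactly B = 3 bytes: K' = 3d 60 68.
K' ⊕ ipad = 0b 56 5e.  K' ⊕ opad = 61 3c 34.
Inner input = (K'⊕ipad) ∥ m = 0b 56 5e ∥ 48 70 67 53 6d.
Inner hash: sum = 11+86+94+72+112+103+83+109 = 670; mod 256 = 158 → 9e.
Outer input = (K'⊕opad) ∥ inner = 61 3c 34 ∥ 9e.
Outer hash (tag): sum = 97+60+52+158 = 367; mod 256 = 111 → 6f.

6f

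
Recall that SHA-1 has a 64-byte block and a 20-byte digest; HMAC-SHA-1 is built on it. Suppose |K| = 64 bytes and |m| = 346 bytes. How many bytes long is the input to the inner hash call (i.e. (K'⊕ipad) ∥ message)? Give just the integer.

410

Key is 64 ≤ 64 bytes, zero-padded: |K'| = 64.
Inner input = (K'⊕ipad) ∥ m → 64 + 346 = 410 bytes.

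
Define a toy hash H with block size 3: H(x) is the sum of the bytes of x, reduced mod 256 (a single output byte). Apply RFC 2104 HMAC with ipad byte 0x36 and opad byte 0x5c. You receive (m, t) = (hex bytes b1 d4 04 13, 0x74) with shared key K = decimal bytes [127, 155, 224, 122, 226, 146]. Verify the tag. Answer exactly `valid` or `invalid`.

invalid

Key decimal bytes [127, 155, 224, 122, 226, 146] = 7f 9b e0 7a e2 92 is 6 bytes > B = 3, so hash it first: H(key) = e8, then zero-pad to 3 bytes: K' = e8 00 00.
K' ⊕ ipad = de 36 36; K' ⊕ opad = b4 5c 5c.
Inner hash: sum = 222+54+54+177+212+4+19 = 742; mod 256 = 230 → e6.
Outer hash (recomputed tag): sum = 180+92+92+230 = 594; mod 256 = 82 → 52.
Recomputed tag = 52; claimed = 74 → mismatch.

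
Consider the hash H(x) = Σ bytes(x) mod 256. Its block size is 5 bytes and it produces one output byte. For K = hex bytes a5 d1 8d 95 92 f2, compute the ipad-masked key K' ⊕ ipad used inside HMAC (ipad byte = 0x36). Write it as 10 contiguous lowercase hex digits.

Key hex bytes a5 d1 8d 95 92 f2 is 6 bytes > B = 5, so hash it first: H(key) = 1c, then zero-pad to 5 bytes: K' = 1c 00 00 00 00.
XOR each byte with 0x36: 1c⊕36=2a, 00⊕36=36, 00⊕36=36, 00⊕36=36, 00⊕36=36.

2a36363636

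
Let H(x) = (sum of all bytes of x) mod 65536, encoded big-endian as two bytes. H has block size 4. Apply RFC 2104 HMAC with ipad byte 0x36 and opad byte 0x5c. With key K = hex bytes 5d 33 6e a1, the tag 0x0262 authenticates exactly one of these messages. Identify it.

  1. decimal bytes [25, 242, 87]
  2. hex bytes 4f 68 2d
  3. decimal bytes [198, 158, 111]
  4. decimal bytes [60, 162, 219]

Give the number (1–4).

Key hex bytes 5d 33 6e a1 is exactly B = 4 bytes: K' = 5d 33 6e a1.
K' ⊕ ipad = 6b 05 58 97; K' ⊕ opad = 01 6f 32 fd.
m1: inner = H(6b 05 58 97 19 f2 57) = 02 c1; tag = H(01 6f 32 fd 02 c1) = 0262 ← matches
m2: inner = H(6b 05 58 97 4f 68 2d) = 02 43; tag = H(01 6f 32 fd 02 43) = 01e4
m3: inner = H(6b 05 58 97 c6 9e 6f) = 03 32; tag = H(01 6f 32 fd 03 32) = 01d4
m4: inner = H(6b 05 58 97 3c a2 db) = 03 18; tag = H(01 6f 32 fd 03 18) = 01ba

1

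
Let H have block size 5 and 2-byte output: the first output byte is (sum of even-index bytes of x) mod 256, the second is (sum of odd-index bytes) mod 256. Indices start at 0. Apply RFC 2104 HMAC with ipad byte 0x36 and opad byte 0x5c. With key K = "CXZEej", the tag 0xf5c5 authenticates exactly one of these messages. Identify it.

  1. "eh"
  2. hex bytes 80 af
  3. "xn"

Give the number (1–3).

3

Key "CXZEej" = 43 58 5a 45 65 6a is 6 bytes > B = 5, so hash it first: H(key) = 02 07, then zero-pad to 5 bytes: K' = 02 07 00 00 00.
K' ⊕ ipad = 34 31 36 36 36; K' ⊕ opad = 5e 5b 5c 5c 5c.
m1: inner = H(34 31 36 36 36 65 68) = 08 cc; tag = H(5e 5b 5c 5c 5c 08 cc) = e2bf
m2: inner = H(34 31 36 36 36 80 af) = 4f e7; tag = H(5e 5b 5c 5c 5c 4f e7) = fd06
m3: inner = H(34 31 36 36 36 78 6e) = 0e df; tag = H(5e 5b 5c 5c 5c 0e df) = f5c5 ← matches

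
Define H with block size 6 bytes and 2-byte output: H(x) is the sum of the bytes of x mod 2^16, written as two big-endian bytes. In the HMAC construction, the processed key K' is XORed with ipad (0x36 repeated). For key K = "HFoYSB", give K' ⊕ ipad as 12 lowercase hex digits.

Key "HFoYSB" = 48 46 6f 59 53 42 is exactly B = 6 bytes: K' = 48 46 6f 59 53 42.
XOR each byte with 0x36: 48⊕36=7e, 46⊕36=70, 6f⊕36=59, 59⊕36=6f, 53⊕36=65, 42⊕36=74.

7e70596f6574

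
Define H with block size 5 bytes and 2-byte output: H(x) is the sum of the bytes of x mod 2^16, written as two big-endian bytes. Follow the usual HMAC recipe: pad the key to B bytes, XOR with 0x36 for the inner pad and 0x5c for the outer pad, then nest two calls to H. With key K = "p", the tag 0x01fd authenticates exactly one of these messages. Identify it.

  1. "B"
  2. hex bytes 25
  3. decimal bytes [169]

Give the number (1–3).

1

Key "p" = 70 is 1 byte ≤ B = 5; zero-pad to 5 bytes: K' = 70 00 00 00 00.
K' ⊕ ipad = 46 36 36 36 36; K' ⊕ opad = 2c 5c 5c 5c 5c.
m1: inner = H(46 36 36 36 36 42) = 01 60; tag = H(2c 5c 5c 5c 5c 01 60) = 01fd ← matches
m2: inner = H(46 36 36 36 36 25) = 01 43; tag = H(2c 5c 5c 5c 5c 01 43) = 01e0
m3: inner = H(46 36 36 36 36 a9) = 01 c7; tag = H(2c 5c 5c 5c 5c 01 c7) = 0264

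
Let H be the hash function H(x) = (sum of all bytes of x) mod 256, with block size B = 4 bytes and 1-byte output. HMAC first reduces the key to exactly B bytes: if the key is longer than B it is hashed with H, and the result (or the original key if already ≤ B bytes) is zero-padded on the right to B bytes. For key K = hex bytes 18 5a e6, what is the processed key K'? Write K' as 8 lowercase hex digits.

Key hex bytes 18 5a e6 is 3 bytes ≤ B = 4; zero-pad to 4 bytes: K' = 18 5a e6 00.

185ae600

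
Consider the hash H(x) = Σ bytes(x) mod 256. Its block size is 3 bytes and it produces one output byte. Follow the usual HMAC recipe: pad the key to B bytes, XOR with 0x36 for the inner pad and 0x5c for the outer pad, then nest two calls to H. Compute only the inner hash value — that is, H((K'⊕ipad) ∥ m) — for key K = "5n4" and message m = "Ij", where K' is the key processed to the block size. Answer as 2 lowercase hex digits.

Key "5n4" = 35 6e 34 is exactly B = 3 bytes: K' = 35 6e 34.
K' ⊕ ipad = 03 58 02.
Inner input = 03 58 02 ∥ 49 6a.
Inner hash: sum = 3+88+2+73+106 = 272; mod 256 = 16 → 10.

10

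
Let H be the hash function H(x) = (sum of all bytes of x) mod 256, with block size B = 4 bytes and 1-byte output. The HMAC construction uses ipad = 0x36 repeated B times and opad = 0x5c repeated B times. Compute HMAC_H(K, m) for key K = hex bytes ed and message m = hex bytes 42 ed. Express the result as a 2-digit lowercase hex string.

71

Key hex bytes ed is 1 byte ≤ B = 4; zero-pad to 4 bytes: K' = ed 00 00 00.
K' ⊕ ipad = db 36 36 36.  K' ⊕ opad = b1 5c 5c 5c.
Inner input = (K'⊕ipad) ∥ m = db 36 36 36 ∥ 42 ed.
Inner hash: sum = 219+54+54+54+66+237 = 684; mod 256 = 172 → ac.
Outer input = (K'⊕opad) ∥ inner = b1 5c 5c 5c ∥ ac.
Outer hash (tag): sum = 177+92+92+92+172 = 625; mod 256 = 113 → 71.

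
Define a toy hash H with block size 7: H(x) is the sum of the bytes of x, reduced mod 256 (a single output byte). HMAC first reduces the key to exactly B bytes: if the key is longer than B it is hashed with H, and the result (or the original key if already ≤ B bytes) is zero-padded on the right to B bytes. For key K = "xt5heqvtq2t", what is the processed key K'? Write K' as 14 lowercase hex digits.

|K| = 11 > B = 7, so first hash the key.
H(K): sum = 120+116+53+104+101+113+118+116+113+50+116 = 1120; mod 256 = 96 → 60.
Zero-pad H(K) = 60 to 7 bytes: K' = 60 00 00 00 00 00 00.

60000000000000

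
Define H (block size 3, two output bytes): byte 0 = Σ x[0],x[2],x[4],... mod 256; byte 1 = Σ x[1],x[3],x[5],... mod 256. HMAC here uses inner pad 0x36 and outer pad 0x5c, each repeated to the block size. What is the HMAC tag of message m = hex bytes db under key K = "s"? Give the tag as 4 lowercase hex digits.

9cd7

Key "s" = 73 is 1 byte ≤ B = 3; zero-pad to 3 bytes: K' = 73 00 00.
K' ⊕ ipad = 45 36 36.  K' ⊕ opad = 2f 5c 5c.
Inner input = (K'⊕ipad) ∥ m = 45 36 36 ∥ db.
Inner hash: even-index sum = 123 mod 256 = 123; odd-index sum = 273 mod 256 = 17 → 7b 11.
Outer input = (K'⊕opad) ∥ inner = 2f 5c 5c ∥ 7b 11.
Outer hash (tag): even-index sum = 156 mod 256 = 156; odd-index sum = 215 mod 256 = 215 → 9c d7.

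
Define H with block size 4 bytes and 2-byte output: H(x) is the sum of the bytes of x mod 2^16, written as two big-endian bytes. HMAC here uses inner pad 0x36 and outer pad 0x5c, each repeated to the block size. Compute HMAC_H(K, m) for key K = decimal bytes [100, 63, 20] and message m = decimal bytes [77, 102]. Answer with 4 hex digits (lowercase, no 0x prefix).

01a6

Key decimal bytes [100, 63, 20] = 64 3f 14 is 3 bytes ≤ B = 4; zero-pad to 4 bytes: K' = 64 3f 14 00.
K' ⊕ ipad = 52 09 22 36.  K' ⊕ opad = 38 63 48 5c.
Inner input = (K'⊕ipad) ∥ m = 52 09 22 36 ∥ 4d 66.
Inner hash: sum = 82+9+34+54+77+102 = 358 → 01 66.
Outer input = (K'⊕opad) ∥ inner = 38 63 48 5c ∥ 01 66.
Outer hash (tag): sum = 56+99+72+92+1+102 = 422 → 01 a6.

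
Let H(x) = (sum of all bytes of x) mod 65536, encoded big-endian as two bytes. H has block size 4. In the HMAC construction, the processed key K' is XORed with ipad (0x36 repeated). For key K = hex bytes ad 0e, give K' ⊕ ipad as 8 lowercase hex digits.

Key hex bytes ad 0e is 2 bytes ≤ B = 4; zero-pad to 4 bytes: K' = ad 0e 00 00.
XOR each byte with 0x36: ad⊕36=9b, 0e⊕36=38, 00⊕36=36, 00⊕36=36.

9b383636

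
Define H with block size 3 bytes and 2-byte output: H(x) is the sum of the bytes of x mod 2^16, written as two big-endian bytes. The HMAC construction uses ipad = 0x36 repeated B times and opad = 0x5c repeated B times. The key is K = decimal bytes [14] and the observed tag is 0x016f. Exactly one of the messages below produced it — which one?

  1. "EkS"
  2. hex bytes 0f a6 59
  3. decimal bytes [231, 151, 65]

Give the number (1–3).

3

Key decimal bytes [14] = 0e is 1 byte ≤ B = 3; zero-pad to 3 bytes: K' = 0e 00 00.
K' ⊕ ipad = 38 36 36; K' ⊕ opad = 52 5c 5c.
m1: inner = H(38 36 36 45 6b 53) = 01 a7; tag = H(52 5c 5c 01 a7) = 01b2
m2: inner = H(38 36 36 0f a6 59) = 01 b2; tag = H(52 5c 5c 01 b2) = 01bd
m3: inner = H(38 36 36 e7 97 41) = 02 63; tag = H(52 5c 5c 02 63) = 016f ← matches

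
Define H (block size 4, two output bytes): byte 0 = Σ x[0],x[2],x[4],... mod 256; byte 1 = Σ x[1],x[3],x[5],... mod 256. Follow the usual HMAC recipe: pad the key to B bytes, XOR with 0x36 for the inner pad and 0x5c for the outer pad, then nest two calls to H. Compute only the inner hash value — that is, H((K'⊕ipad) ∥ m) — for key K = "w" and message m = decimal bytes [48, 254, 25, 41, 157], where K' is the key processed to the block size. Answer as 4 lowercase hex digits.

Key "w" = 77 is 1 byte ≤ B = 4; zero-pad to 4 bytes: K' = 77 00 00 00.
K' ⊕ ipad = 41 36 36 36.
Inner input = 41 36 36 36 ∥ 30 fe 19 29 9d.
Inner hash: even-index sum = 349 mod 256 = 93; odd-index sum = 403 mod 256 = 147 → 5d 93.

5d93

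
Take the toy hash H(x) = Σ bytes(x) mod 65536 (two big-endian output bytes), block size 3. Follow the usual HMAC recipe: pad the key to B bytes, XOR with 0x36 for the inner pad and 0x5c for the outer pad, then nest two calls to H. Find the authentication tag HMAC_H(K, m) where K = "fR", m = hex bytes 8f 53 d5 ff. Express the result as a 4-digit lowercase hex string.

Key "fR" = 66 52 is 2 bytes ≤ B = 3; zero-pad to 3 bytes: K' = 66 52 00.
K' ⊕ ipad = 50 64 36.  K' ⊕ opad = 3a 0e 5c.
Inner input = (K'⊕ipad) ∥ m = 50 64 36 ∥ 8f 53 d5 ff.
Inner hash: sum = 80+100+54+143+83+213+255 = 928 → 03 a0.
Outer input = (K'⊕opad) ∥ inner = 3a 0e 5c ∥ 03 a0.
Outer hash (tag): sum = 58+14+92+3+160 = 327 → 01 47.

0147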